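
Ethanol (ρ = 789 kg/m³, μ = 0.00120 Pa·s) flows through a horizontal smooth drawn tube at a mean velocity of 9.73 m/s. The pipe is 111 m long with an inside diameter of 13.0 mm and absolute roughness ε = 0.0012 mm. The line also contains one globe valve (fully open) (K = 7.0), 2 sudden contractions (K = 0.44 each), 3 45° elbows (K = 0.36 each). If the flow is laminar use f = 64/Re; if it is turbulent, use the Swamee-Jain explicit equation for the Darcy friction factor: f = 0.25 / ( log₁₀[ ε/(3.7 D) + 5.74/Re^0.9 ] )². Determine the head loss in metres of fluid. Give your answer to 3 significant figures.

Reynolds number Re = ρVD/μ = 789 · 9.73 · 0.013 / 0.0012 = 8.317e+04.
Re > 4000 → turbulent. Relative roughness ε/D = 1.2e-06/0.013 = 9.23e-05. Swamee-Jain: f = 0.25/(log₁₀[9.23e-05/3.7 + 5.74/8.317e+04^0.9])² = 0.25/(log₁₀[2.49e-05 + 0.000214])² = 0.25/(-3.621)² = 0.01906.
Total minor-loss coefficient ΣK = 1·7 + 2·0.44 + 3·0.36 = 8.96.
ΔP = [f·L/D + ΣK]·(ρV²/2) = [0.01906·111/0.013 + 8.96]·(789·9.73²/2) = [162.8 + 8.96]·3.735e+04 = 6.414e+06 Pa.
Head loss h_f = ΔP/(ρg) = 6.414e+06/(789·9.81) = 829 m.

h_f ≈ 829 m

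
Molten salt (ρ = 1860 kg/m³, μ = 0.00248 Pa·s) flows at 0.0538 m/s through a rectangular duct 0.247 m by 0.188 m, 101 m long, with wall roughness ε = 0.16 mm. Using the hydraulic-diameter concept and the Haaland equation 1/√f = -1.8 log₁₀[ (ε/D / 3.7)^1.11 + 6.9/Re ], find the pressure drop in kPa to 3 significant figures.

Hydraulic diameter D_h = 4A/P = 4·(0.247·0.188)/(2·(0.247+0.188)) = 0.1857/0.87 = 0.2135 m.
Re = ρVD_h/μ = 1860·0.0538·0.2135/0.00248 = 8615.
ε/D_h = 0.00016/0.2135 = 0.000749; Haaland gives 1/√f = -1.8 log₁₀[7.95e-05+0.000801] = 5.5, so f = 0.03306.
ΔP = f(L/D_h)(ρV²/2) = 0.03306·101/0.2135·2.692 = 42.1 Pa.
ΔP = 0.0421 kPa.

ΔP ≈ 0.0421 kPa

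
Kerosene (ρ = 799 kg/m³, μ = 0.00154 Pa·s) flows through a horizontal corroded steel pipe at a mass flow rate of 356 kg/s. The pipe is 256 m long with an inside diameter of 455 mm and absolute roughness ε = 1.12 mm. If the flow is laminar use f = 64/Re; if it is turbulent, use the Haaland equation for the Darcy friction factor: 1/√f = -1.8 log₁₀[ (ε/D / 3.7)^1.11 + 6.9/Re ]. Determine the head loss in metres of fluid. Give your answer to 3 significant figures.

A = πD²/4 = π(0.455)²/4 = 0.1626 m²; mean velocity V = ṁ/(ρA) = 356/(799 · 0.1626) = 2.74 m/s.
Reynolds number Re = ρVD/μ = 799 · 2.74 · 0.455 / 0.00154 = 6.469e+05.
Re > 4000 → turbulent. Relative roughness ε/D = 0.00112/0.455 = 0.00246. Haaland: 1/√f = -1.8 log₁₀[(0.00246/3.7)^1.11 + 6.9/6.469e+05] = -1.8 log₁₀[0.000298 + 1.07e-05] = 6.32, so f = 0.02504.
Darcy-Weisbach: ΔP = f(L/D)(ρV²/2) = 0.02504·(256/0.455)·(799·2.74²/2) = 0.02504·562.6·3000 = 4.226e+04 Pa.
Head loss h_f = ΔP/(ρg) = 4.226e+04/(799·9.81) = 5.39 m.

h_f ≈ 5.39 m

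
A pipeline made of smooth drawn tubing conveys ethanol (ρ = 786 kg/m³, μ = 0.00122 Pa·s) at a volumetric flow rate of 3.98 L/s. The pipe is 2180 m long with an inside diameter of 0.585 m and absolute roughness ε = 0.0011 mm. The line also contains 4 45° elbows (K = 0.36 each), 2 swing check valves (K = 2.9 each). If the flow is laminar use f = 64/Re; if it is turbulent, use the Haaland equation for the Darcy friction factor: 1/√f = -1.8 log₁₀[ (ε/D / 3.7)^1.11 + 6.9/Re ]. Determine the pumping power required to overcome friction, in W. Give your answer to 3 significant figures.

Q = 3.98 L/s = 3.98/1000 = 0.00398 m³/s.
Cross-sectional area A = πD²/4 = π(0.585)²/4 = 0.2688 m²; mean velocity V = Q/A = 0.00398/0.2688 = 0.01481 m/s.
Reynolds number Re = ρVD/μ = 786 · 0.01481 · 0.585 / 0.00122 = 5581.
Re > 4000 → turbulent. Relative roughness ε/D = 1.1e-06/0.585 = 1.88e-06. Haaland: 1/√f = -1.8 log₁₀[(1.88e-06/3.7)^1.11 + 6.9/5581] = -1.8 log₁₀[1.03e-07 + 0.00124] = 5.234, so f = 0.0365.
Total minor-loss coefficient ΣK = 4·0.36 + 2·2.9 = 7.24.
ΔP = [f·L/D + ΣK]·(ρV²/2) = [0.0365·2180/0.585 + 7.24]·(786·0.01481²/2) = [136 + 7.24]·0.08617 = 12.35 Pa.
Pumping power P = QΔP = 0.00398·12.35 = 0.04913 W = 0.0491 W.

P ≈ 0.0491 W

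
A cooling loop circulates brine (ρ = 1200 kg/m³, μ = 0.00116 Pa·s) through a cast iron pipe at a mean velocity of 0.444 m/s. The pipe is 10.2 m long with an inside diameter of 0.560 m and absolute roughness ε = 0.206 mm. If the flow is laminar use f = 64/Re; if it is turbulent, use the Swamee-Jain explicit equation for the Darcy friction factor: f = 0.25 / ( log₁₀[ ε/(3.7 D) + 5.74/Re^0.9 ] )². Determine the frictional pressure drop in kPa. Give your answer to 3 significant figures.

ΔP ≈ 0.0383 kPa

Reynolds number Re = ρVD/μ = 1200 · 0.444 · 0.56 / 0.00116 = 2.572e+05.
Re > 4000 → turbulent. Relative roughness ε/D = 0.000206/0.56 = 0.000368. Swamee-Jain: f = 0.25/(log₁₀[0.000368/3.7 + 5.74/2.572e+05^0.9])² = 0.25/(log₁₀[9.94e-05 + 7.76e-05])² = 0.25/(-3.752)² = 0.01776.
Darcy-Weisbach: ΔP = f(L/D)(ρV²/2) = 0.01776·(10.2/0.56)·(1200·0.444²/2) = 0.01776·18.21·118.3 = 38.26 Pa.
ΔP = 38.26 Pa = 0.0383 kPa.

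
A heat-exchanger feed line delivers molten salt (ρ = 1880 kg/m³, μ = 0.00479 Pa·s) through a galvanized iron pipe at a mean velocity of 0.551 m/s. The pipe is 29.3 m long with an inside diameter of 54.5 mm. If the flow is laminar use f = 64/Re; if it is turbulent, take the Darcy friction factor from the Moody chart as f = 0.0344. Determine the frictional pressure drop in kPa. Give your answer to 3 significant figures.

ΔP ≈ 5.28 kPa

Reynolds number Re = ρVD/μ = 1880 · 0.551 · 0.0545 / 0.00479 = 1.179e+04.
Re > 4000 → turbulent; use the Moody-chart value f = 0.0344.
Darcy-Weisbach: ΔP = f(L/D)(ρV²/2) = 0.0344·(29.3/0.0545)·(1880·0.551²/2) = 0.0344·537.6·285.4 = 5278 Pa.
ΔP = 5278 Pa = 5.28 kPa.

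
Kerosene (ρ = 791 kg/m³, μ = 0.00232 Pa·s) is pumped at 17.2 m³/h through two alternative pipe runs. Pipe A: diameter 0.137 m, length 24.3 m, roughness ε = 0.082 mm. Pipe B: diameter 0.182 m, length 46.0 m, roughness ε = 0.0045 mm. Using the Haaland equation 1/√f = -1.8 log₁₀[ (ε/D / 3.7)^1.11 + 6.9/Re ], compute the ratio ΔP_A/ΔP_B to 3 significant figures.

ΔP_A/ΔP_B ≈ 2.09

Pipe A: V = Q/A = 0.004778/0.01474 = 0.3241 m/s; Re = 1.514e+04; ε/D = 0.000599; Haaland → f = 0.02859; ΔP_A = f(L/D)(ρV²/2) = 210.6 Pa.
Pipe B: V = Q/A = 0.004778/0.02602 = 0.1837 m/s; Re = 1.14e+04; ε/D = 2.47e-05; Haaland → f = 0.02983; ΔP_B = f(L/D)(ρV²/2) = 100.6 Pa.
ΔP_A/ΔP_B = 210.6/100.6 = 2.09.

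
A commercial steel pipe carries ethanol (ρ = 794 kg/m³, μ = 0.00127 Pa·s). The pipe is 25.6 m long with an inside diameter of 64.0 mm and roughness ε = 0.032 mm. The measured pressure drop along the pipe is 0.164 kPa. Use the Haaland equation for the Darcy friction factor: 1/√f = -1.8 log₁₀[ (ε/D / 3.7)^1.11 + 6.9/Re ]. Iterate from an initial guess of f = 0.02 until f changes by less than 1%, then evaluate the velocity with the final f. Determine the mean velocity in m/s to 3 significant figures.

V ≈ 0.172 m/s

Rearranging Darcy-Weisbach: V = √(2·ΔP·D/(f·L·ρ)). With ε/D = 3.2e-05/0.064 = 0.0005, iterate starting from f = 0.02:
  f = 0.02 → V = √(2·164·0.064/(0.02·25.6·794)) = 0.2272 m/s; Re = ρVD/μ = 9092; f → 0.03229
  f = 0.03229 → V = 0.1788 m/s; Re = 7156; f → 0.03444
  f = 0.03444 → V = 0.1732 m/s; Re = 6929; f → 0.03475
Converged (Δf/f < 1%). With the final f = 0.03475: V = √(2·164·0.064/(0.03475·25.6·794)) = 0.1724 m/s.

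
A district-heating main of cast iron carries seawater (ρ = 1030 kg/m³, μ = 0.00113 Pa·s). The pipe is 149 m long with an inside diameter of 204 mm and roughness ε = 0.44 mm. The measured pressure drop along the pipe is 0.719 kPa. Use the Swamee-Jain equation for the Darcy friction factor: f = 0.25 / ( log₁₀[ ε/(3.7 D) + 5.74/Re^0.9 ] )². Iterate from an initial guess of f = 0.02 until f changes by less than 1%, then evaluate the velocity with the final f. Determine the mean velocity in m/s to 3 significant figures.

V ≈ 0.265 m/s

Rearranging Darcy-Weisbach: V = √(2·ΔP·D/(f·L·ρ)). With ε/D = 0.00044/0.204 = 0.00216, iterate starting from f = 0.02:
  f = 0.02 → V = √(2·719·0.204/(0.02·149·1030)) = 0.3091 m/s; Re = ρVD/μ = 5.749e+04; f → 0.02679
  f = 0.02679 → V = 0.2671 m/s; Re = 4.967e+04; f → 0.02715
  f = 0.02715 → V = 0.2653 m/s; Re = 4.934e+04; f → 0.02717
Converged (Δf/f < 1%). With the final f = 0.02717: V = √(2·719·0.204/(0.02717·149·1030)) = 0.2653 m/s.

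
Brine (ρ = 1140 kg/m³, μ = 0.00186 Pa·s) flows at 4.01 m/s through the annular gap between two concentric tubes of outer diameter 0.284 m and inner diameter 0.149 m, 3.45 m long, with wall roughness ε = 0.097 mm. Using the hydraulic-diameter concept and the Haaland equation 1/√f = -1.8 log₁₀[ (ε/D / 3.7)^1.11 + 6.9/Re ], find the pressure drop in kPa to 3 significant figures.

Hydraulic diameter D_h = 4A/P = D_o - D_i = 0.284 - 0.149 = 0.135 m.
Re = ρVD_h/μ = 1140·4.01·0.135/0.00186 = 3.318e+05.
ε/D_h = 9.7e-05/0.135 = 0.000719; Haaland gives 1/√f = -1.8 log₁₀[7.58e-05+2.08e-05] = 7.227, so f = 0.01915.
ΔP = f(L/D_h)(ρV²/2) = 0.01915·3.45/0.135·9166 = 4485 Pa.
ΔP = 4.49 kPa.

ΔP ≈ 4.49 kPa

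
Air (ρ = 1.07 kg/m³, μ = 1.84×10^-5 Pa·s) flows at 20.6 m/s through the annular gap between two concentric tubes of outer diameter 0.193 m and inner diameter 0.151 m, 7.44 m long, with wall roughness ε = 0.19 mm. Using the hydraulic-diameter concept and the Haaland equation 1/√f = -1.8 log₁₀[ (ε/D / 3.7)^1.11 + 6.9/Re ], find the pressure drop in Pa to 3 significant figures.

ΔP ≈ 1260 Pa

Hydraulic diameter D_h = 4A/P = D_o - D_i = 0.193 - 0.151 = 0.042 m.
Re = ρVD_h/μ = 1.07·20.6·0.042/1.84e-05 = 5.031e+04.
ε/D_h = 0.00019/0.042 = 0.00452; Haaland gives 1/√f = -1.8 log₁₀[0.000585+0.000137] = 5.655, so f = 0.03127.
ΔP = f(L/D_h)(ρV²/2) = 0.03127·7.44/0.042·227 = 1258 Pa.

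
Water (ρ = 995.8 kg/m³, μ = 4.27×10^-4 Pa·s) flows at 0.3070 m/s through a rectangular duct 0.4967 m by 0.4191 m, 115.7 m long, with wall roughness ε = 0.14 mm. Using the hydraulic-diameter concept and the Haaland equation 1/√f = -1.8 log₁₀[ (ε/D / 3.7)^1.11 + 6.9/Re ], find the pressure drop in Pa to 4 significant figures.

ΔP ≈ 199.9 Pa

Hydraulic diameter D_h = 4A/P = 4·(0.4967·0.4191)/(2·(0.4967+0.4191)) = 0.8327/1.832 = 0.4546 m.
Re = ρVD_h/μ = 995.8·0.307·0.4546/0.000427 = 3.255e+05.
ε/D_h = 0.00014/0.4546 = 0.000308; Haaland gives 1/√f = -1.8 log₁₀[2.96e-05+2.12e-05] = 7.729, so f = 0.01674.
ΔP = f(L/D_h)(ρV²/2) = 0.01674·115.7/0.4546·46.93 = 199.9 Pa.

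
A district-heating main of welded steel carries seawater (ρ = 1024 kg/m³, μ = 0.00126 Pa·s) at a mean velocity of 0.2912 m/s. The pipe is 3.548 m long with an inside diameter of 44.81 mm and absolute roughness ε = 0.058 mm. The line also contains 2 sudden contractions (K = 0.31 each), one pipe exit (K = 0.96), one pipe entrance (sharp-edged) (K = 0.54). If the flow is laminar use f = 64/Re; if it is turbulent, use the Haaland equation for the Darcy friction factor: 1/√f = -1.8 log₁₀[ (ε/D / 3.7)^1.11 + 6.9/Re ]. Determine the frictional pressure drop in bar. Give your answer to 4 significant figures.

ΔP ≈ 0.002025 bar

Reynolds number Re = ρVD/μ = 1024 · 0.2912 · 0.04481 / 0.00126 = 1.06e+04.
Re > 4000 → turbulent. Relative roughness ε/D = 5.8e-05/0.04481 = 0.00129. Haaland: 1/√f = -1.8 log₁₀[(0.00129/3.7)^1.11 + 6.9/1.06e+04] = -1.8 log₁₀[0.000146 + 0.000651] = 5.578, so f = 0.03214.
Total minor-loss coefficient ΣK = 2·0.31 + 1·0.96 + 1·0.54 = 2.12.
ΔP = [f·L/D + ΣK]·(ρV²/2) = [0.03214·3.548/0.04481 + 2.12]·(1024·0.2912²/2) = [2.545 + 2.12]·43.42 = 202.5 Pa.
ΔP = 202.5 Pa = 0.002025 bar.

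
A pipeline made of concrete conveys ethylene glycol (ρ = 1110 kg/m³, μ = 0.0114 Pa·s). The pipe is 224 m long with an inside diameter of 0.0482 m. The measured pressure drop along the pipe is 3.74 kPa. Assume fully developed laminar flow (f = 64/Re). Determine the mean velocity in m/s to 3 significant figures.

For laminar flow, f = 64/Re with Re = ρVD/μ, so Darcy-Weisbach reduces to ΔP = 32μLV/D². Solving for V: V = ΔP·D²/(32μL) = 3740·(0.0482)²/(32·0.0114·224) = 0.1063 m/s.
Check: Re = ρVD/μ = 1110·0.1063·0.0482/0.0114 = 499 < 2300, so the laminar assumption holds.

V ≈ 0.106 m/s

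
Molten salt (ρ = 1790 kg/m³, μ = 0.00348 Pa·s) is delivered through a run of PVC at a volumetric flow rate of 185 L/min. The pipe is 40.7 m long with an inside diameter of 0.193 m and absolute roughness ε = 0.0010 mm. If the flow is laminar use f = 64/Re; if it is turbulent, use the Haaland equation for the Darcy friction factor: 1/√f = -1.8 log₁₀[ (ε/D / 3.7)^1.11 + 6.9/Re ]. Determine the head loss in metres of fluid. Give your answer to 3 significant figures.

Q = 185 L/min = 185/60000 = 0.003083 m³/s.
Cross-sectional area A = πD²/4 = π(0.193)²/4 = 0.02926 m²; mean velocity V = Q/A = 0.003083/0.02926 = 0.1054 m/s.
Reynolds number Re = ρVD/μ = 1790 · 0.1054 · 0.193 / 0.00348 = 1.046e+04.
Re > 4000 → turbulent. Relative roughness ε/D = 1e-06/0.193 = 5.18e-06. Haaland: 1/√f = -1.8 log₁₀[(5.18e-06/3.7)^1.11 + 6.9/1.046e+04] = -1.8 log₁₀[3.18e-07 + 0.000659] = 5.725, so f = 0.03051.
Darcy-Weisbach: ΔP = f(L/D)(ρV²/2) = 0.03051·(40.7/0.193)·(1790·0.1054²/2) = 0.03051·210.9·9.942 = 63.96 Pa.
Head loss h_f = ΔP/(ρg) = 63.96/(1790·9.81) = 0.00364 m.

h_f ≈ 0.00364 m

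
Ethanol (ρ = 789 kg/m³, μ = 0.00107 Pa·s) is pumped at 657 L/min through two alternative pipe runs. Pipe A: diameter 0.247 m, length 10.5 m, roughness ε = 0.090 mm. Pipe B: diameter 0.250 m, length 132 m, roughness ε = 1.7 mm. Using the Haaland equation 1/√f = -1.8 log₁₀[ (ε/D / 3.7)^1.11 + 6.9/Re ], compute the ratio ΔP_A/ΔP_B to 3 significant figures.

ΔP_A/ΔP_B ≈ 0.0543

Pipe A: V = Q/A = 0.01095/0.04792 = 0.2285 m/s; Re = 4.162e+04; ε/D = 0.000364; Haaland → f = 0.0226; ΔP_A = f(L/D)(ρV²/2) = 19.79 Pa.
Pipe B: V = Q/A = 0.01095/0.04909 = 0.2231 m/s; Re = 4.112e+04; ε/D = 0.0068; Haaland → f = 0.03514; ΔP_B = f(L/D)(ρV²/2) = 364.2 Pa.
ΔP_A/ΔP_B = 19.79/364.2 = 0.0543.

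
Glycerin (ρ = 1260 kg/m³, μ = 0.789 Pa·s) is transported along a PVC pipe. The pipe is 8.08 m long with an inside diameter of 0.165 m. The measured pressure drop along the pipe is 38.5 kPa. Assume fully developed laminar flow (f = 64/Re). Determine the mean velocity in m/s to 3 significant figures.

V ≈ 5.14 m/s

For laminar flow, f = 64/Re with Re = ρVD/μ, so Darcy-Weisbach reduces to ΔP = 32μLV/D². Solving for V: V = ΔP·D²/(32μL) = 3.85e+04·(0.165)²/(32·0.789·8.08) = 5.138 m/s.
Check: Re = ρVD/μ = 1260·5.138·0.165/0.789 = 1354 < 2300, so the laminar assumption holds.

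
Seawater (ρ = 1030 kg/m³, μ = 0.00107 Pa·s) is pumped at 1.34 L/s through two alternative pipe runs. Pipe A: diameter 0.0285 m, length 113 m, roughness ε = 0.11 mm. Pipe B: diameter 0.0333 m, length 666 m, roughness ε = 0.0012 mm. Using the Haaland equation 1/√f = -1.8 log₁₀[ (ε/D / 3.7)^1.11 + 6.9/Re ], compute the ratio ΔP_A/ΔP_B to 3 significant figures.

ΔP_A/ΔP_B ≈ 0.529

Pipe A: V = Q/A = 0.00134/0.0006379 = 2.101 m/s; Re = 5.763e+04; ε/D = 0.00386; Haaland → f = 0.02987; ΔP_A = f(L/D)(ρV²/2) = 2.691e+05 Pa.
Pipe B: V = Q/A = 0.00134/0.0008709 = 1.539 m/s; Re = 4.932e+04; ε/D = 3.6e-05; Haaland → f = 0.02087; ΔP_B = f(L/D)(ρV²/2) = 5.088e+05 Pa.
ΔP_A/ΔP_B = 2.691e+05/5.088e+05 = 0.529.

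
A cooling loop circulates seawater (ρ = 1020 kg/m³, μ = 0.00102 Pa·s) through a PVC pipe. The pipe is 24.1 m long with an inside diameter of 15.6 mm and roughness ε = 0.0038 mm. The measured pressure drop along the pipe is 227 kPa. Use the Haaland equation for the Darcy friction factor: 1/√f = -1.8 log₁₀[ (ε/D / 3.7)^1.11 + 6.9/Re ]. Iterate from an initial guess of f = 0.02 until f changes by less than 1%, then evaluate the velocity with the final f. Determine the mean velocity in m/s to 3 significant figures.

Rearranging Darcy-Weisbach: V = √(2·ΔP·D/(f·L·ρ)). With ε/D = 3.8e-06/0.0156 = 0.000244, iterate starting from f = 0.02:
  f = 0.02 → V = √(2·2.27e+05·0.0156/(0.02·24.1·1020)) = 3.795 m/s; Re = ρVD/μ = 5.921e+04; f → 0.02076
  f = 0.02076 → V = 3.725 m/s; Re = 5.812e+04; f → 0.02083
Converged (Δf/f < 1%). With the final f = 0.02083: V = √(2·2.27e+05·0.0156/(0.02083·24.1·1020)) = 3.719 m/s.

V ≈ 3.72 m/s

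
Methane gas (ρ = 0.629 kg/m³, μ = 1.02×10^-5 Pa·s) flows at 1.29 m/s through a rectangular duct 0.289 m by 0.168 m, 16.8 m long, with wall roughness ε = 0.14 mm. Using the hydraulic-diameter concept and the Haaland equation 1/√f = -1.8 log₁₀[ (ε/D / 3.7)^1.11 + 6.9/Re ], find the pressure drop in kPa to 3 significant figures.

ΔP ≈ 0.00116 kPa

Hydraulic diameter D_h = 4A/P = 4·(0.289·0.168)/(2·(0.289+0.168)) = 0.1942/0.914 = 0.2125 m.
Re = ρVD_h/μ = 0.629·1.29·0.2125/1.02e-05 = 1.69e+04.
ε/D_h = 0.00014/0.2125 = 0.000659; Haaland gives 1/√f = -1.8 log₁₀[6.89e-05+0.000408] = 5.978, so f = 0.02798.
ΔP = f(L/D_h)(ρV²/2) = 0.02798·16.8/0.2125·0.5234 = 1.158 Pa.
ΔP = 0.00116 kPa.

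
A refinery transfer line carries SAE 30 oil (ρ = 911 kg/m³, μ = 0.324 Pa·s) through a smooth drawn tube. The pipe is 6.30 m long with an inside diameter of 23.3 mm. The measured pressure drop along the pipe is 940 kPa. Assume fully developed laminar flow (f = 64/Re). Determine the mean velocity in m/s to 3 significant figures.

V ≈ 7.81 m/s

For laminar flow, f = 64/Re with Re = ρVD/μ, so Darcy-Weisbach reduces to ΔP = 32μLV/D². Solving for V: V = ΔP·D²/(32μL) = 9.4e+05·(0.0233)²/(32·0.324·6.3) = 7.813 m/s.
Check: Re = ρVD/μ = 911·7.813·0.0233/0.324 = 511.8 < 2300, so the laminar assumption holds.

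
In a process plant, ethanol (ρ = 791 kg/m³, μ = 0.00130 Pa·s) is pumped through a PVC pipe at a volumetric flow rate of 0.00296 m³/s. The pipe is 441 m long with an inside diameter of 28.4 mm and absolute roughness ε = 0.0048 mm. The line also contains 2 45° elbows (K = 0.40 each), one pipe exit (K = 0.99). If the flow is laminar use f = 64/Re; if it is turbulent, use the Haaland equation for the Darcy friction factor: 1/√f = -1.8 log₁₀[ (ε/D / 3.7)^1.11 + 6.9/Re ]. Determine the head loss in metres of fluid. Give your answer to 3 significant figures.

Cross-sectional area A = πD²/4 = π(0.0284)²/4 = 0.0006335 m²; mean velocity V = Q/A = 0.00296/0.0006335 = 4.673 m/s.
Reynolds number Re = ρVD/μ = 791 · 4.673 · 0.0284 / 0.0013 = 8.075e+04.
Re > 4000 → turbulent. Relative roughness ε/D = 4.8e-06/0.0284 = 0.000169. Haaland: 1/√f = -1.8 log₁₀[(0.000169/3.7)^1.11 + 6.9/8.075e+04] = -1.8 log₁₀[1.52e-05 + 8.55e-05] = 7.195, so f = 0.01932.
Total minor-loss coefficient ΣK = 2·0.4 + 1·0.99 = 1.79.
ΔP = [f·L/D + ΣK]·(ρV²/2) = [0.01932·441/0.0284 + 1.79]·(791·4.673²/2) = [300 + 1.79]·8635 = 2.606e+06 Pa.
Head loss h_f = ΔP/(ρg) = 2.606e+06/(791·9.81) = 336 m.

h_f ≈ 336 m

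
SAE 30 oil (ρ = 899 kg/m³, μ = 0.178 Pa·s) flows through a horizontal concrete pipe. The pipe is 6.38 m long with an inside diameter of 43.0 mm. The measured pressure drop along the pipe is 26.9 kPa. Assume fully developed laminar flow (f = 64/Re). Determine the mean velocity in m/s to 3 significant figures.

V ≈ 1.37 m/s

For laminar flow, f = 64/Re with Re = ρVD/μ, so Darcy-Weisbach reduces to ΔP = 32μLV/D². Solving for V: V = ΔP·D²/(32μL) = 2.69e+04·(0.043)²/(32·0.178·6.38) = 1.369 m/s.
Check: Re = ρVD/μ = 899·1.369·0.043/0.178 = 297.2 < 2300, so the laminar assumption holds.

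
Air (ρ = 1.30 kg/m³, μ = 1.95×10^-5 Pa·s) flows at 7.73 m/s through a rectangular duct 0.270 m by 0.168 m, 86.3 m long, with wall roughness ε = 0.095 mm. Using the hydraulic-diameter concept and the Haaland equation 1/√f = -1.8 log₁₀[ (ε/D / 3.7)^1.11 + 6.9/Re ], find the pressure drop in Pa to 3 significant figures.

Hydraulic diameter D_h = 4A/P = 4·(0.27·0.168)/(2·(0.27+0.168)) = 0.1814/0.876 = 0.2071 m.
Re = ρVD_h/μ = 1.3·7.73·0.2071/1.95e-05 = 1.067e+05.
ε/D_h = 9.5e-05/0.2071 = 0.000459; Haaland gives 1/√f = -1.8 log₁₀[4.61e-05+6.46e-05] = 7.12, so f = 0.01972.
ΔP = f(L/D_h)(ρV²/2) = 0.01972·86.3/0.2071·38.84 = 319.2 Pa.

ΔP ≈ 319 Pa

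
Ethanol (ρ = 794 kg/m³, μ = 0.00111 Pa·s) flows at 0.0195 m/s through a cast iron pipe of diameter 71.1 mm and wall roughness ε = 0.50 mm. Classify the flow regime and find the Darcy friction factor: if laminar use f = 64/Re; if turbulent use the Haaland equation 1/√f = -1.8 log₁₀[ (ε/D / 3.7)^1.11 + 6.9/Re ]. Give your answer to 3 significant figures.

Re = ρVD/μ = 794·0.0195·0.0711/0.00111 = 991.7.
Re < 2300 → laminar, so f = 64/Re = 0.06453 (roughness is irrelevant in laminar flow).

f ≈ 0.0645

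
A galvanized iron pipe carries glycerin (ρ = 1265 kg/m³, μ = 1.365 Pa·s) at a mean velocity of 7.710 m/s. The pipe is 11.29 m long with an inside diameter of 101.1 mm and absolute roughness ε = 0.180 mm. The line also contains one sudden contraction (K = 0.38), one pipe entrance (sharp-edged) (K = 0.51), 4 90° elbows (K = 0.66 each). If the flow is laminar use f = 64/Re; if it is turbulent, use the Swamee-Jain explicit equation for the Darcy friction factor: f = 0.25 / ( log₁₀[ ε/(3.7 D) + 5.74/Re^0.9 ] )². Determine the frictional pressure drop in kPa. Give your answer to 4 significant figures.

Reynolds number Re = ρVD/μ = 1265 · 7.71 · 0.1011 / 1.36 = 722.4.
Re < 2300 → laminar flow, so f = 64/Re = 64/722.4 = 0.0886 (the turbulent correlation is not needed).
Total minor-loss coefficient ΣK = 1·0.38 + 1·0.51 + 4·0.66 = 3.53.
ΔP = [f·L/D + ΣK]·(ρV²/2) = [0.0886·11.29/0.1011 + 3.53]·(1265·7.71²/2) = [9.894 + 3.53]·3.76e+04 = 5.047e+05 Pa.
ΔP = 5.047e+05 Pa = 504.7 kPa.

ΔP ≈ 504.7 kPa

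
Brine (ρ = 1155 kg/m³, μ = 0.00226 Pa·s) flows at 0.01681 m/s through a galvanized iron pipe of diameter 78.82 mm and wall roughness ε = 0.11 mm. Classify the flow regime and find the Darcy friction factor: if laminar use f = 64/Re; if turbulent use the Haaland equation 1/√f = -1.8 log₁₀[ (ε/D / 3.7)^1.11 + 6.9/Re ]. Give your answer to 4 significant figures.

f ≈ 0.09452

Re = ρVD/μ = 1155·0.01681·0.07882/0.00226 = 677.1.
Re < 2300 → laminar, so f = 64/Re = 0.09452 (roughness is irrelevant in laminar flow).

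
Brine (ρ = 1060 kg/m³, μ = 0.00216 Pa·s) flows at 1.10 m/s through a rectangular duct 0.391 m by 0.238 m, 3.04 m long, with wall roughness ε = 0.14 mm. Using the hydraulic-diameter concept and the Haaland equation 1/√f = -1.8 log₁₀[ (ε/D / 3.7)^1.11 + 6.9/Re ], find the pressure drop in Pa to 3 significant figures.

Hydraulic diameter D_h = 4A/P = 4·(0.391·0.238)/(2·(0.391+0.238)) = 0.3722/1.258 = 0.2959 m.
Re = ρVD_h/μ = 1060·1.1·0.2959/0.00216 = 1.597e+05.
ε/D_h = 0.00014/0.2959 = 0.000473; Haaland gives 1/√f = -1.8 log₁₀[4.77e-05+4.32e-05] = 7.275, so f = 0.0189.
ΔP = f(L/D_h)(ρV²/2) = 0.0189·3.04/0.2959·641.3 = 124.5 Pa.

ΔP ≈ 125 Pa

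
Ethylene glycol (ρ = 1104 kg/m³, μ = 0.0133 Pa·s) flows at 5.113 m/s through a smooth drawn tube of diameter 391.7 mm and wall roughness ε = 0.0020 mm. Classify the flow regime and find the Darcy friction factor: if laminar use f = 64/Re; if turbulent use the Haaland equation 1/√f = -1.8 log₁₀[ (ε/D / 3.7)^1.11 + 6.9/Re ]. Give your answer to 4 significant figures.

Re = ρVD/μ = 1104·5.113·0.3917/0.0133 = 1.662e+05.
Re > 4000 → turbulent. ε/D = 2e-06/0.3917 = 5.11e-06; Haaland: 1/√f = -1.8 log₁₀[3.13e-07 + 4.15e-05] = 7.882, so f = 0.0161.

f ≈ 0.01610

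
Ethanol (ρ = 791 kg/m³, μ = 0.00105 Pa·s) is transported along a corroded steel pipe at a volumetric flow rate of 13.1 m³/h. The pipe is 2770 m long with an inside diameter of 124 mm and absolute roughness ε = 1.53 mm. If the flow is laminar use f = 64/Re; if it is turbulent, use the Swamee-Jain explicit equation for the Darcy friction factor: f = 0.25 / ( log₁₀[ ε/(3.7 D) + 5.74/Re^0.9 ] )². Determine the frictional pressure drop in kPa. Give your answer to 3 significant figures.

ΔP ≈ 34.6 kPa

Q = 13.1 m³/h = 13.1/3600 = 0.003639 m³/s.
Cross-sectional area A = πD²/4 = π(0.124)²/4 = 0.01208 m²; mean velocity V = Q/A = 0.003639/0.01208 = 0.3013 m/s.
Reynolds number Re = ρVD/μ = 791 · 0.3013 · 0.124 / 0.00105 = 2.815e+04.
Re > 4000 → turbulent. Relative roughness ε/D = 0.00153/0.124 = 0.0123. Swamee-Jain: f = 0.25/(log₁₀[0.0123/3.7 + 5.74/2.815e+04^0.9])² = 0.25/(log₁₀[0.00333 + 0.000568])² = 0.25/(-2.409)² = 0.04309.
Darcy-Weisbach: ΔP = f(L/D)(ρV²/2) = 0.04309·(2770/0.124)·(791·0.3013²/2) = 0.04309·2.234e+04·35.91 = 3.457e+04 Pa.
ΔP = 3.457e+04 Pa = 34.6 kPa.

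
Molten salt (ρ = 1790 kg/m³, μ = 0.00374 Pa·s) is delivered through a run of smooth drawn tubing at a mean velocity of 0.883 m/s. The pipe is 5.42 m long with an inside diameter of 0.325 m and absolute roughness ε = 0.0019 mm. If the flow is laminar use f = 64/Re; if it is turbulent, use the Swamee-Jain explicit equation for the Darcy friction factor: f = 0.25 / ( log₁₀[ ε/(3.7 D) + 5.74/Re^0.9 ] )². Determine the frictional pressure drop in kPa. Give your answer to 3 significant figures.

Reynolds number Re = ρVD/μ = 1790 · 0.883 · 0.325 / 0.00374 = 1.373e+05.
Re > 4000 → turbulent. Relative roughness ε/D = 1.9e-06/0.325 = 5.85e-06. Swamee-Jain: f = 0.25/(log₁₀[5.85e-06/3.7 + 5.74/1.373e+05^0.9])² = 0.25/(log₁₀[1.58e-06 + 0.000136])² = 0.25/(-3.86)² = 0.01678.
Darcy-Weisbach: ΔP = f(L/D)(ρV²/2) = 0.01678·(5.42/0.325)·(1790·0.883²/2) = 0.01678·16.68·697.8 = 195.3 Pa.
ΔP = 195.3 Pa = 0.195 kPa.

ΔP ≈ 0.195 kPa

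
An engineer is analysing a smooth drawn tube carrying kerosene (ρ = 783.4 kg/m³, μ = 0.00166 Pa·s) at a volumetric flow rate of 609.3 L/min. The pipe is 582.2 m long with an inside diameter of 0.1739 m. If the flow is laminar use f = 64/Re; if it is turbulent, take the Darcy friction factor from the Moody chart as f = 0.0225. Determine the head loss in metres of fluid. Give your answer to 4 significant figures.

h_f ≈ 0.7018 m

Q = 609.3 L/min = 609.3/60000 = 0.01015 m³/s.
Cross-sectional area A = πD²/4 = π(0.1739)²/4 = 0.02375 m²; mean velocity V = Q/A = 0.01015/0.02375 = 0.4276 m/s.
Reynolds number Re = ρVD/μ = 783.4 · 0.4276 · 0.1739 / 0.00166 = 3.509e+04.
Re > 4000 → turbulent; use the Moody-chart value f = 0.0225.
Darcy-Weisbach: ΔP = f(L/D)(ρV²/2) = 0.0225·(582.2/0.1739)·(783.4·0.4276²/2) = 0.0225·3348·71.6 = 5394 Pa.
Head loss h_f = ΔP/(ρg) = 5394/(783.4·9.81) = 0.7018 m.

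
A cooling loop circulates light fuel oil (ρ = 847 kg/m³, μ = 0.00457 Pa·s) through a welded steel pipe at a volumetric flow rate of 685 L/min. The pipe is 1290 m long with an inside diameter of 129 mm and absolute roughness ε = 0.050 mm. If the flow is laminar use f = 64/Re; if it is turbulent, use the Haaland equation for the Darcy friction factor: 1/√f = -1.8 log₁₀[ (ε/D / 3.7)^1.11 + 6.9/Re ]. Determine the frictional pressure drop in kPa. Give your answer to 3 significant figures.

Q = 685 L/min = 685/60000 = 0.01142 m³/s.
Cross-sectional area A = πD²/4 = π(0.129)²/4 = 0.01307 m²; mean velocity V = Q/A = 0.01142/0.01307 = 0.8735 m/s.
Reynolds number Re = ρVD/μ = 847 · 0.8735 · 0.129 / 0.00457 = 2.088e+04.
Re > 4000 → turbulent. Relative roughness ε/D = 5e-05/0.129 = 0.000388. Haaland: 1/√f = -1.8 log₁₀[(0.000388/3.7)^1.11 + 6.9/2.088e+04] = -1.8 log₁₀[3.82e-05 + 0.00033] = 6.18, so f = 0.02618.
Darcy-Weisbach: ΔP = f(L/D)(ρV²/2) = 0.02618·(1290/0.129)·(847·0.8735²/2) = 0.02618·1e+04·323.1 = 8.46e+04 Pa.
ΔP = 8.46e+04 Pa = 84.6 kPa.

ΔP ≈ 84.6 kPa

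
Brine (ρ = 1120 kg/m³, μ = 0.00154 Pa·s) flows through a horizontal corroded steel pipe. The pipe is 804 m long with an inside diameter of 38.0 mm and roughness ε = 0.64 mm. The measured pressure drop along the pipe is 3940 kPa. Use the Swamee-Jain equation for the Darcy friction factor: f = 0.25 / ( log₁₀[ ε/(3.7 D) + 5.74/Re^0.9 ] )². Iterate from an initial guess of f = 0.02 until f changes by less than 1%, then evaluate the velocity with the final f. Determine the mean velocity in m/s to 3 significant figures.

Rearranging Darcy-Weisbach: V = √(2·ΔP·D/(f·L·ρ)). With ε/D = 0.00064/0.038 = 0.0168, iterate starting from f = 0.02:
  f = 0.02 → V = √(2·3.94e+06·0.038/(0.02·804·1120)) = 4.078 m/s; Re = ρVD/μ = 1.127e+05; f → 0.04619
  f = 0.04619 → V = 2.683 m/s; Re = 7.415e+04; f → 0.04646
Converged (Δf/f < 1%). With the final f = 0.04646: V = √(2·3.94e+06·0.038/(0.04646·804·1120)) = 2.675 m/s.

V ≈ 2.68 m/s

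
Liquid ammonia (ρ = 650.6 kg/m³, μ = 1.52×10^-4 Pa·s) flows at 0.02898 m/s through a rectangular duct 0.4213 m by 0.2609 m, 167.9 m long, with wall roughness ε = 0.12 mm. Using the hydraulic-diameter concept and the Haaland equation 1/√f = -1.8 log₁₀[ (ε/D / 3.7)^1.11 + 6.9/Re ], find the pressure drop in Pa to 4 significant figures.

Hydraulic diameter D_h = 4A/P = 4·(0.4213·0.2609)/(2·(0.4213+0.2609)) = 0.4397/1.364 = 0.3222 m.
Re = ρVD_h/μ = 650.6·0.02898·0.3222/0.000152 = 3.997e+04.
ε/D_h = 0.00012/0.3222 = 0.000372; Haaland gives 1/√f = -1.8 log₁₀[3.66e-05+0.000173] = 6.623, so f = 0.0228.
ΔP = f(L/D_h)(ρV²/2) = 0.0228·167.9/0.3222·0.2732 = 3.245 Pa.

ΔP ≈ 3.245 Pa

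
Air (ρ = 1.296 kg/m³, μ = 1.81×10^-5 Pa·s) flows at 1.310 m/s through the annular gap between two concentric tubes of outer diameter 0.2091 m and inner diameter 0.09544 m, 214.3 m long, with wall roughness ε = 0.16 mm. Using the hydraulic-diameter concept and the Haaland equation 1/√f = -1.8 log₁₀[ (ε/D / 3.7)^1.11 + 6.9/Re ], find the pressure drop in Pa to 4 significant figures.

ΔP ≈ 67.64 Pa

Hydraulic diameter D_h = 4A/P = D_o - D_i = 0.2091 - 0.09544 = 0.1137 m.
Re = ρVD_h/μ = 1.296·1.31·0.1137/1.81e-05 = 1.066e+04.
ε/D_h = 0.00016/0.1137 = 0.00141; Haaland gives 1/√f = -1.8 log₁₀[0.00016+0.000647] = 5.567, so f = 0.03226.
ΔP = f(L/D_h)(ρV²/2) = 0.03226·214.3/0.1137·1.112 = 67.64 Pa.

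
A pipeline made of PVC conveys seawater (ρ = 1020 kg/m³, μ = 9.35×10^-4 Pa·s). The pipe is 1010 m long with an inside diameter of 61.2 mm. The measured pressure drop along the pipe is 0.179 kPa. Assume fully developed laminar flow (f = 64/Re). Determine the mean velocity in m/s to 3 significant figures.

For laminar flow, f = 64/Re with Re = ρVD/μ, so Darcy-Weisbach reduces to ΔP = 32μLV/D². Solving for V: V = ΔP·D²/(32μL) = 179·(0.0612)²/(32·0.000935·1010) = 0.02219 m/s.
Check: Re = ρVD/μ = 1020·0.02219·0.0612/0.000935 = 1481 < 2300, so the laminar assumption holds.

V ≈ 0.0222 m/s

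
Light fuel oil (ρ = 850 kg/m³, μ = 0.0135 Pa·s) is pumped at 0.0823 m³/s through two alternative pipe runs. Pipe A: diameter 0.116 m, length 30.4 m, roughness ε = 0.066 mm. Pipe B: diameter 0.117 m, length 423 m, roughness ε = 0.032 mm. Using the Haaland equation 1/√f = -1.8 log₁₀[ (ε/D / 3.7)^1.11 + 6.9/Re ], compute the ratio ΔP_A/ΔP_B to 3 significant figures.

ΔP_A/ΔP_B ≈ 0.0784

Pipe A: V = Q/A = 0.0823/0.01057 = 7.787 m/s; Re = 5.688e+04; ε/D = 0.000569; Haaland → f = 0.02201; ΔP_A = f(L/D)(ρV²/2) = 1.486e+05 Pa.
Pipe B: V = Q/A = 0.0823/0.01075 = 7.655 m/s; Re = 5.639e+04; ε/D = 0.000274; Haaland → f = 0.02105; ΔP_B = f(L/D)(ρV²/2) = 1.896e+06 Pa.
ΔP_A/ΔP_B = 1.486e+05/1.896e+06 = 0.0784.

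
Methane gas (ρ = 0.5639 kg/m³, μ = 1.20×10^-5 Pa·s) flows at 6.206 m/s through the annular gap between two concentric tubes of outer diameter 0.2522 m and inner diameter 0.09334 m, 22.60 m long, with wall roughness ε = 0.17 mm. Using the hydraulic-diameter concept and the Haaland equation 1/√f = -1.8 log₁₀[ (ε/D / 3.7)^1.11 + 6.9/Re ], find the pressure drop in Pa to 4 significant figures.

ΔP ≈ 37.34 Pa

Hydraulic diameter D_h = 4A/P = D_o - D_i = 0.2522 - 0.09334 = 0.1589 m.
Re = ρVD_h/μ = 0.5639·6.206·0.1589/1.2e-05 = 4.633e+04.
ε/D_h = 0.00017/0.1589 = 0.00107; Haaland gives 1/√f = -1.8 log₁₀[0.000118+0.000149] = 6.432, so f = 0.02417.
ΔP = f(L/D_h)(ρV²/2) = 0.02417·22.6/0.1589·10.86 = 37.34 Pa.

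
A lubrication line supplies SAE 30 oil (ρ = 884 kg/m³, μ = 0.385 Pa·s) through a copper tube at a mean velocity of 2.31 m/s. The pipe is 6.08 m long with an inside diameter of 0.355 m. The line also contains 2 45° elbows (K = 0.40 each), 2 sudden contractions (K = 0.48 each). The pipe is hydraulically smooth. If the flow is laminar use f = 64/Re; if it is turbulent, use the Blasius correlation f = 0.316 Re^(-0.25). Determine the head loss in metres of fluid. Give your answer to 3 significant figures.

h_f ≈ 0.637 m

Reynolds number Re = ρVD/μ = 884 · 2.31 · 0.355 / 0.385 = 1883.
Re < 2300 → laminar flow, so f = 64/Re = 64/1883 = 0.03399 (the turbulent correlation is not needed).
Total minor-loss coefficient ΣK = 2·0.4 + 2·0.48 = 1.76.
ΔP = [f·L/D + ΣK]·(ρV²/2) = [0.03399·6.08/0.355 + 1.76]·(884·2.31²/2) = [0.5821 + 1.76]·2359 = 5524 Pa.
Head loss h_f = ΔP/(ρg) = 5524/(884·9.81) = 0.637 m.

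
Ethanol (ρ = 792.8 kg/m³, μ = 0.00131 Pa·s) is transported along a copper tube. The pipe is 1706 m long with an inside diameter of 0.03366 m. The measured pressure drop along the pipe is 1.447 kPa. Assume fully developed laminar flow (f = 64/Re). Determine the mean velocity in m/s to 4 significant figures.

V ≈ 0.02292 m/s

For laminar flow, f = 64/Re with Re = ρVD/μ, so Darcy-Weisbach reduces to ΔP = 32μLV/D². Solving for V: V = ΔP·D²/(32μL) = 1447·(0.03366)²/(32·0.00131·1706) = 0.02292 m/s.
Check: Re = ρVD/μ = 792.8·0.02292·0.03366/0.00131 = 467 < 2300, so the laminar assumption holds.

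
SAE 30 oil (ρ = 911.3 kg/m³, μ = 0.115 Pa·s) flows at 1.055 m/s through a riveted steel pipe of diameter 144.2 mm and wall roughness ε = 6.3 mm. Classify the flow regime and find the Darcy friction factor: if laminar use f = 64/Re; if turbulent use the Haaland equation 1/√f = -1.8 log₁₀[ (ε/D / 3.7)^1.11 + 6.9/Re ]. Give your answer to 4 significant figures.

Re = ρVD/μ = 911.3·1.055·0.1442/0.115 = 1206.
Re < 2300 → laminar, so f = 64/Re = 0.05309 (roughness is irrelevant in laminar flow).

f ≈ 0.05309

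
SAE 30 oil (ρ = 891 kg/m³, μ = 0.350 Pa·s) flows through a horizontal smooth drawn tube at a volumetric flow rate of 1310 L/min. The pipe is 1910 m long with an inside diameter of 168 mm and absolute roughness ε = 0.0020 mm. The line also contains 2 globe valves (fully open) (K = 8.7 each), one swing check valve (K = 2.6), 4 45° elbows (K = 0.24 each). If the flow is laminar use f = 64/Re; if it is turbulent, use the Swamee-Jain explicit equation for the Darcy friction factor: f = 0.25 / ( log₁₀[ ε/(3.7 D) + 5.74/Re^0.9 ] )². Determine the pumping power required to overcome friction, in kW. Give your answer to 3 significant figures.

P ≈ 16.5 kW

Q = 1310 L/min = 1310/60000 = 0.02183 m³/s.
Cross-sectional area A = πD²/4 = π(0.168)²/4 = 0.02217 m²; mean velocity V = Q/A = 0.02183/0.02217 = 0.9849 m/s.
Reynolds number Re = ρVD/μ = 891 · 0.9849 · 0.168 / 0.35 = 421.2.
Re < 2300 → laminar flow, so f = 64/Re = 64/421.2 = 0.1519 (the turbulent correlation is not needed).
Total minor-loss coefficient ΣK = 2·8.7 + 1·2.6 + 4·0.24 = 21.
ΔP = [f·L/D + ΣK]·(ρV²/2) = [0.1519·1910/0.168 + 21]·(891·0.9849²/2) = [1727 + 21]·432.2 = 7.556e+05 Pa.
Pumping power P = QΔP = 0.02183·7.556e+05 = 16500 W = 16.5 kW.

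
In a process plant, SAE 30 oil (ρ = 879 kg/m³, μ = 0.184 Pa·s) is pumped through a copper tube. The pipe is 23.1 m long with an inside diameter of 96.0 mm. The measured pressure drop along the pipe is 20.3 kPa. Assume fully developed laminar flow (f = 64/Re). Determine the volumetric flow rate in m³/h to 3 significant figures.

For laminar flow, f = 64/Re with Re = ρVD/μ, so Darcy-Weisbach reduces to ΔP = 32μLV/D². Solving for V: V = ΔP·D²/(32μL) = 2.03e+04·(0.096)²/(32·0.184·23.1) = 1.375 m/s.
Check: Re = ρVD/μ = 879·1.375·0.096/0.184 = 630.8 < 2300, so the laminar assumption holds.
Q = V·A = 1.375·(π/4·0.096²) = 0.009956 m³/s = 35.8 m³/h.

Q ≈ 35.8 m³/h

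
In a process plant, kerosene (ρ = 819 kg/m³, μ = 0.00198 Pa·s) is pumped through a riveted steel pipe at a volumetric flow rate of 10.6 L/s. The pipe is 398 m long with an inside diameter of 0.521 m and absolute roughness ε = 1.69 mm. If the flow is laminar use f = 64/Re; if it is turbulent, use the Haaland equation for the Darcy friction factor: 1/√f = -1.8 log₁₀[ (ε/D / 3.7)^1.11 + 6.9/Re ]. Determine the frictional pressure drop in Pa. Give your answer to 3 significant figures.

ΔP ≈ 26.9 Pa

Q = 10.6 L/s = 10.6/1000 = 0.0106 m³/s.
Cross-sectional area A = πD²/4 = π(0.521)²/4 = 0.2132 m²; mean velocity V = Q/A = 0.0106/0.2132 = 0.04972 m/s.
Reynolds number Re = ρVD/μ = 819 · 0.04972 · 0.521 / 0.00198 = 1.072e+04.
Re > 4000 → turbulent. Relative roughness ε/D = 0.00169/0.521 = 0.00324. Haaland: 1/√f = -1.8 log₁₀[(0.00324/3.7)^1.11 + 6.9/1.072e+04] = -1.8 log₁₀[0.000404 + 0.000644] = 5.363, so f = 0.03476.
Darcy-Weisbach: ΔP = f(L/D)(ρV²/2) = 0.03476·(398/0.521)·(819·0.04972²/2) = 0.03476·763.9·1.012 = 26.89 Pa.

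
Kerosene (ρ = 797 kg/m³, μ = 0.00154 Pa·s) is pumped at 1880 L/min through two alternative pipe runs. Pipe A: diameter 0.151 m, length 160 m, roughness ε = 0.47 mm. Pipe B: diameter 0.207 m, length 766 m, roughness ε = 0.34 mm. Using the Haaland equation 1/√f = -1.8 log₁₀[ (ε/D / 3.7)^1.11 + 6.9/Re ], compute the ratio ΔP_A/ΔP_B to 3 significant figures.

Pipe A: V = Q/A = 0.03133/0.01791 = 1.75 m/s; Re = 1.367e+05; ε/D = 0.00311; Haaland → f = 0.02734; ΔP_A = f(L/D)(ρV²/2) = 3.534e+04 Pa.
Pipe B: V = Q/A = 0.03133/0.03365 = 0.9311 m/s; Re = 9.974e+04; ε/D = 0.00164; Haaland → f = 0.02399; ΔP_B = f(L/D)(ρV²/2) = 3.067e+04 Pa.
ΔP_A/ΔP_B = 3.534e+04/3.067e+04 = 1.15.

ΔP_A/ΔP_B ≈ 1.15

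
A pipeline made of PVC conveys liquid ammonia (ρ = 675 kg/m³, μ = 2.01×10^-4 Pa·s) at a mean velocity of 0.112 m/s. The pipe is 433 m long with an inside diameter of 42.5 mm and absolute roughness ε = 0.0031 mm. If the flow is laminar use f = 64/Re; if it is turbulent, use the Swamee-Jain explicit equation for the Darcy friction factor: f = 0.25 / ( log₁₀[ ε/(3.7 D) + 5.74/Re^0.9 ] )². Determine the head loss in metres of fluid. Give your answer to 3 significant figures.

h_f ≈ 0.179 m

Reynolds number Re = ρVD/μ = 675 · 0.112 · 0.0425 / 0.000201 = 1.599e+04.
Re > 4000 → turbulent. Relative roughness ε/D = 3.1e-06/0.0425 = 7.29e-05. Swamee-Jain: f = 0.25/(log₁₀[7.29e-05/3.7 + 5.74/1.599e+04^0.9])² = 0.25/(log₁₀[1.97e-05 + 0.000945])² = 0.25/(-3.015)² = 0.02749.
Darcy-Weisbach: ΔP = f(L/D)(ρV²/2) = 0.02749·(433/0.0425)·(675·0.112²/2) = 0.02749·1.019e+04·4.234 = 1186 Pa.
Head loss h_f = ΔP/(ρg) = 1186/(675·9.81) = 0.179 m.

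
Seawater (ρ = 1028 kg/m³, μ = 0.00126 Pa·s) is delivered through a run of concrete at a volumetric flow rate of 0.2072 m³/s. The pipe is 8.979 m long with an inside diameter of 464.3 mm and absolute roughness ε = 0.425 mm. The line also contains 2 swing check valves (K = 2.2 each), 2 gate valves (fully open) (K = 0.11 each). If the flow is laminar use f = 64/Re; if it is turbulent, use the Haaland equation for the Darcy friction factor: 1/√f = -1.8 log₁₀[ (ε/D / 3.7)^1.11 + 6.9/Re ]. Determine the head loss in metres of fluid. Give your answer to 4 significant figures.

h_f ≈ 0.3820 m

Cross-sectional area A = πD²/4 = π(0.4643)²/4 = 0.1693 m²; mean velocity V = Q/A = 0.2072/0.1693 = 1.224 m/s.
Reynolds number Re = ρVD/μ = 1028 · 1.224 · 0.4643 / 0.00126 = 4.636e+05.
Re > 4000 → turbulent. Relative roughness ε/D = 0.000425/0.4643 = 0.000915. Haaland: 1/√f = -1.8 log₁₀[(0.000915/3.7)^1.11 + 6.9/4.636e+05] = -1.8 log₁₀[9.92e-05 + 1.49e-05] = 7.097, so f = 0.01986.
Total minor-loss coefficient ΣK = 2·2.2 + 2·0.11 = 4.62.
ΔP = [f·L/D + ΣK]·(ρV²/2) = [0.01986·8.979/0.4643 + 4.62]·(1028·1.224²/2) = [0.384 + 4.62]·769.8 = 3852 Pa.
Head loss h_f = ΔP/(ρg) = 3852/(1028·9.81) = 0.3820 m.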